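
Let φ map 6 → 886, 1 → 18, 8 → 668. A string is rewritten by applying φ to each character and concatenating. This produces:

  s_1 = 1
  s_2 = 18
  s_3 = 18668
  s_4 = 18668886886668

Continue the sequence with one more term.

Rewriting the 14 symbols of 18668886886668 one by one yields 18 668 886 886 668 668 668 886 668 668 886 886 886 668; concatenated:

18668886886668668668886668668886886886668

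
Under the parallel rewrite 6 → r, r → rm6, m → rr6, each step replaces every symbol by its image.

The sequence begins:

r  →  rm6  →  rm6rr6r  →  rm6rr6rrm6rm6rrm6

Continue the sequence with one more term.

Rewriting the 17 symbols of rm6rr6rrm6rm6rrm6 one by one yields rm6 rr6 r rm6 rm6 r rm6 rm6 rr6 r rm6 rr6 r rm6 rm6 rr6 r; concatenated:

rm6rr6rrm6rm6rrm6rm6rr6rrm6rr6rrm6rm6rr6r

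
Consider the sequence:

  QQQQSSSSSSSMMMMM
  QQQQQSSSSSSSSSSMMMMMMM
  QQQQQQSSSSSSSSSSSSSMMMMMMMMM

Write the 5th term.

QQQQQQQQSSSSSSSSSSSSSSSSSSSMMMMMMMMMMMMM

Each string has the form Q^{n+2} S^{3n+1} M^{2n+1}, where the shown terms are n = 2, 3, 4.
At n = 6 the blocks have lengths 8, 19, 13.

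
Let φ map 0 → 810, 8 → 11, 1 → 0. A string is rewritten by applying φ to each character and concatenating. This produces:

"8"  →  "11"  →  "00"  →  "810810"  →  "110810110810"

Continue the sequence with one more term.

0081011081000810110810

Expanding 110810110810: 1→0, 1→0, 0→810, 8→11, 1→0, 0→810, 1→0, 1→0, 0→810, 8→11, 1→0, 0→810. Concatenated: 0 0 810 11 0 810 0 0 810 11 0 810.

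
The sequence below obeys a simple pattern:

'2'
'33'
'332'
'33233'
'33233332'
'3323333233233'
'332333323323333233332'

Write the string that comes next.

3323333233233332333323323333233233

From term 3 onward, concatenate the last term with the second-to-last: 33·2 = 332, 332·33 = 33233, …
So term 8 is 332333323323333233332·3323333233233.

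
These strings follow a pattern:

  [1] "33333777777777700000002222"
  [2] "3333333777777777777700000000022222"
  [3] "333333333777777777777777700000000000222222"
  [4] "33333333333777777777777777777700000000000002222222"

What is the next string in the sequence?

Term n consists of 2n-1 3's, followed by 3n+1 7's, followed by 2n+1 0's, followed by n+1 2's, where the shown terms are n = 3, 4, 5, 6.
For the next term, n = 7, so the run lengths are 13, 22, 15, 8.

3333333333333777777777777777777777700000000000000022222222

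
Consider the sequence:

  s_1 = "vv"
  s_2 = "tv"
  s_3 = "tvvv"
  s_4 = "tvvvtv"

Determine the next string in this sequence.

tvvvtvtvvv

This is a Fibonacci-style word recurrence s(k) = s(k−1)·s(k−2): e.g. tv·vv = tvvv.
Continuing: tvvvtv · tvvv gives term 5.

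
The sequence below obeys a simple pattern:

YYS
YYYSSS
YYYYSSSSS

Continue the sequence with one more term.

Each string has the form Y^{n+1} S^{2n-1} (n = 1, 2, …).
Setting n = 4 gives 5, 7 characters in each block.

YYYYYSSSSSSS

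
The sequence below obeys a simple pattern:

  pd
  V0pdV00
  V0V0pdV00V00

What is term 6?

V0V0V0V0V0pdV00V00V00V00V00

Every step adds V0 to the front and V00 to the end of the previous string.
From V0V0pdV00V00, 3 further steps: V0V0pdV00V00 → V0V0V0pdV00V00V00 → V0V0V0V0pdV00V00V00V00 → (answer).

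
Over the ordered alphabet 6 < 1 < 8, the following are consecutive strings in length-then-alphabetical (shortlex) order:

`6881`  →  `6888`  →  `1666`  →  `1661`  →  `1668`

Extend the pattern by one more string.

Find the rightmost character of 1668 below 8, bump it to the next letter, and reset everything to its right to 6.

1616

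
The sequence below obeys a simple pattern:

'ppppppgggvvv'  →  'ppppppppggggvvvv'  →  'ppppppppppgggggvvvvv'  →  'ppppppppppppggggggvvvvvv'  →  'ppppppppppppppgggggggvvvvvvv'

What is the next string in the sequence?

ppppppppppppppppggggggggvvvvvvvv

Reading off run lengths: p runs 6, 8, 10, 12, 14; g runs 3, 4, 5, 6, 7; v runs 3, 4, 5, 6, 7 — each is linear in n, where the shown terms are n = 3, 4, 5, 6, 7.
At n = 8 the blocks have lengths 16, 8, 8.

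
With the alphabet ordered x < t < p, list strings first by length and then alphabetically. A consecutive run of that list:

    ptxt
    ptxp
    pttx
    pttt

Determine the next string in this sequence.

The successor of pttt increments the rightmost position that isn't already p and resets every position after it to x.

pttp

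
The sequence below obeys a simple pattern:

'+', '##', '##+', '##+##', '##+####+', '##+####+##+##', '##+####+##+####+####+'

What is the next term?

##+####+##+####+####+##+####+##+##

This is a Fibonacci-style word recurrence s(k) = s(k−1)·s(k−2): e.g. ##·+ = ##+.
Continuing: ##+####+##+####+####+ · ##+####+##+## gives term 8.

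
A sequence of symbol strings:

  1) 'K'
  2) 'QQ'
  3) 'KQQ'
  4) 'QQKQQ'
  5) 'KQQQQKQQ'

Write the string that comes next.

From term 3 onward, concatenate the second-to-last term with the last: K·QQ = KQQ, QQ·KQQ = QQKQQ, …
Continuing: QQKQQ · KQQQQKQQ gives term 6.

QQKQQKQQQQKQQ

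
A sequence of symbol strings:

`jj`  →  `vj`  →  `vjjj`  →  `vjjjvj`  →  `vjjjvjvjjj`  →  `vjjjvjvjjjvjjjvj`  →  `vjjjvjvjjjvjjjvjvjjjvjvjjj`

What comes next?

vjjjvjvjjjvjjjvjvjjjvjvjjjvjjjvjvjjjvjjjvj

Each term (from the third on) is the previous term followed by the one before it: term 3 = vj·jj = vjjj.
So term 8 is vjjjvjvjjjvjjjvjvjjjvjvjjj·vjjjvjvjjjvjjjvj.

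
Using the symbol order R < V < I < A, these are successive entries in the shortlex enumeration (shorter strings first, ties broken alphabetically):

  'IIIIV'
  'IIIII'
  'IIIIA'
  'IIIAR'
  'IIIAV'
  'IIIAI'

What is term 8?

IIARR

Stepping forward 2 times from IIIAI: IIIAI → IIIAA, then the target.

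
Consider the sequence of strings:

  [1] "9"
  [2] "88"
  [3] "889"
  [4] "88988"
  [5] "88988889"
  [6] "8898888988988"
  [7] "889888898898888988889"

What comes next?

8898888988988889888898898888988988

From term 3 onward, concatenate the last term with the second-to-last: 88·9 = 889, 889·88 = 88988, …
So term 8 is 889888898898888988889·8898888988988.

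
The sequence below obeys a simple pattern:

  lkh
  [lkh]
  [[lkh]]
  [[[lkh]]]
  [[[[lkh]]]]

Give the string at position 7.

[[[[[[lkh]]]]]]

Every step adds [ to the front and ] to the end of the previous string.
From [[[[lkh]]]], 2 further steps: [[[[lkh]]]] → [[[[[lkh]]]]] → (answer).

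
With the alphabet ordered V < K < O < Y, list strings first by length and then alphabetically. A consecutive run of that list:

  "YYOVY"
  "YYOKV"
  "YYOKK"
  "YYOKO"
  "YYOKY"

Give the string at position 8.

Stepping forward 3 times from YYOKY: YYOKY → YYOOV → YYOOK, then the target.

YYOOO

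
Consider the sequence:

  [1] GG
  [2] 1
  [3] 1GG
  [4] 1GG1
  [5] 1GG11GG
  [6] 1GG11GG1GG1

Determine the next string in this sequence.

From term 3 onward, concatenate the last term with the second-to-last: 1·GG = 1GG, 1GG·1 = 1GG1, …
The next term joins 1GG11GG1GG1 and 1GG11GG.

1GG11GG1GG11GG11GG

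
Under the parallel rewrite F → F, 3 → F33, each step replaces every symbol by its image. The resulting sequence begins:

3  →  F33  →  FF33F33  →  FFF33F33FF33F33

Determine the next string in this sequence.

Rewriting the 15 symbols of FFF33F33FF33F33 one by one yields F F F F33 F33 F F33 F33 F F F33 F33 F F33 F33; concatenated:

FFFF33F33FF33F33FFF33F33FF33F33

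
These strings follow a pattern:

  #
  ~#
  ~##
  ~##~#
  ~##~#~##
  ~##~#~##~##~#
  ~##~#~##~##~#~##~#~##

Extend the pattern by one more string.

From term 3 onward, concatenate the last term with the second-to-last: ~#·# = ~##, ~##·~# = ~##~#, …
So term 8 is ~##~#~##~##~#~##~#~##·~##~#~##~##~#.

~##~#~##~##~#~##~#~##~##~#~##~##~#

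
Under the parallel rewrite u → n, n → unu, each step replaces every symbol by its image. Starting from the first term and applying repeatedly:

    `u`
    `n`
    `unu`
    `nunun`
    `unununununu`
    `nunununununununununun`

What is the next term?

Applying the rule to each of the 21 symbols of nunununununununununun gives the pieces unu n unu n unu n unu n unu n unu n unu n unu n unu n unu n unu, which concatenate to the answer.

unununununununununununununununununununununu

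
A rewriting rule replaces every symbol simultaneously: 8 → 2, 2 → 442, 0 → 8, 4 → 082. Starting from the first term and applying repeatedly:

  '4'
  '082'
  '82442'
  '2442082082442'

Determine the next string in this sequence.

4420820824428244282442082082442

φ(2442082082442) expands symbol-by-symbol to 442 082 082 442 8 2 442 8 2 442 082 082 442; joining the 13 pieces gives the next term.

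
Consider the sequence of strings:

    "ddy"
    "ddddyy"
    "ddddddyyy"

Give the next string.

ddddddddyyyy

Each string has the form d^{2n} y^{n} (n = 1, 2, …).
Setting n = 4 gives 8, 4 characters in each block.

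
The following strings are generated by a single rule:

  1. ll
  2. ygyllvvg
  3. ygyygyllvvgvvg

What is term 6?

Each term wraps the previous one in ygy on the left and vvg on the right.
From ygyygyllvvgvvg, 3 further steps: ygyygyllvvgvvg → ygyygyygyllvvgvvgvvg → ygyygyygyygyllvvgvvgvvgvvg → (answer).

ygyygyygyygyygyllvvgvvgvvgvvgvvg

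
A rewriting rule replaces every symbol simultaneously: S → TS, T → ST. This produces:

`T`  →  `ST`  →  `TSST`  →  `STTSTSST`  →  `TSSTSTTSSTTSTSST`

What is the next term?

STTSTSSTTSSTSTTSTSSTSTTSSTTSTSST

φ(TSSTSTTSSTTSTSST) expands symbol-by-symbol to ST TS TS ST TS ST ST TS TS ST ST TS ST TS TS ST; joining the 16 pieces gives the next term.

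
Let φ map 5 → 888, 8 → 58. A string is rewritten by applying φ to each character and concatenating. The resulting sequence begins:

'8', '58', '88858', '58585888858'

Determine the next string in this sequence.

Rewriting each symbol of 58585888858: 5→888, 8→58, 5→888, 8→58, 5→888, 8→58, 8→58, 8→58, 8→58, 5→888, 8→58, which concatenates to 888 58 888 58 888 58 58 58 58 888 58.

88858888588885858585888858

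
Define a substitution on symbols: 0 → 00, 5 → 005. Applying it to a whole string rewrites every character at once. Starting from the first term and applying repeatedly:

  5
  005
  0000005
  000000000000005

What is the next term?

0000000000000000000000000000005

φ(000000000000005) expands symbol-by-symbol to 00 00 00 00 00 00 00 00 00 00 00 00 00 00 005; joining the 15 pieces gives the next term.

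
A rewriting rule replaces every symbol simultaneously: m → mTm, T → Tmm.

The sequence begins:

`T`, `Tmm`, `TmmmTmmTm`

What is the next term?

Expanding TmmmTmmTm: T→Tmm, m→mTm, m→mTm, m→mTm, T→Tmm, m→mTm, m→mTm, T→Tmm, m→mTm. Concatenated: Tmm mTm mTm mTm Tmm mTm mTm Tmm mTm.

TmmmTmmTmmTmTmmmTmmTmTmmmTm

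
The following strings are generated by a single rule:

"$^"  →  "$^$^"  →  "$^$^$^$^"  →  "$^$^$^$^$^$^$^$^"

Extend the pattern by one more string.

$^$^$^$^$^$^$^$^$^$^$^$^$^$^$^$^

Every step duplicates the string.
One more doubling of $^$^$^$^$^$^$^$^ gives the answer.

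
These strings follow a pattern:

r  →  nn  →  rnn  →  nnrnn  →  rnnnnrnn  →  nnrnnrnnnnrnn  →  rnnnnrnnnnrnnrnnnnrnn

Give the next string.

Each term (from the third on) is the two preceding terms concatenated in order: term 3 = r·nn = rnn.
Continuing: nnrnnrnnnnrnn · rnnnnrnnnnrnnrnnnnrnn gives term 8.

nnrnnrnnnnrnnrnnnnrnnnnrnnrnnnnrnn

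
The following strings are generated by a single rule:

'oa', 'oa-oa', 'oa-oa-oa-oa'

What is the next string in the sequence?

Every step duplicates the string with '-' between the halves.
So the next term is two copies of oa-oa-oa-oa with '-' between the halves.

oa-oa-oa-oa-oa-oa-oa-oa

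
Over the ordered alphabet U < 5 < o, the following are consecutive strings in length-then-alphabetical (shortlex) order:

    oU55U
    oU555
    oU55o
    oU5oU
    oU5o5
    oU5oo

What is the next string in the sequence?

oUoUU

Find the rightmost character of oU5oo below o, bump it to the next letter, and reset everything to its right to U.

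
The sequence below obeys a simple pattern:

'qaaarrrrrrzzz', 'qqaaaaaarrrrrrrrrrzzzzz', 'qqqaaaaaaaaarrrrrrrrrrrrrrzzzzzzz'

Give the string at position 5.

Each string has the form q^{n} a^{3n} r^{4n+2} z^{2n+1} (n = 1, 2, …).
For term 5, n = 5, so the run lengths are 5, 15, 22, 11.

qqqqqaaaaaaaaaaaaaaarrrrrrrrrrrrrrrrrrrrrrzzzzzzzzzzz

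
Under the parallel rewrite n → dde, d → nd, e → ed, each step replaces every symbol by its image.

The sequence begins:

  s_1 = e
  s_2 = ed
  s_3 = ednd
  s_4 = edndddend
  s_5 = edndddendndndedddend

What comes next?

edndddendndndedddendddendddendedndndndedddend

Replace each of the 20 characters of edndddendndndedddend in place — ed nd dde nd nd nd ed dde nd dde nd dde nd ed nd nd nd ed dde nd — and concatenate.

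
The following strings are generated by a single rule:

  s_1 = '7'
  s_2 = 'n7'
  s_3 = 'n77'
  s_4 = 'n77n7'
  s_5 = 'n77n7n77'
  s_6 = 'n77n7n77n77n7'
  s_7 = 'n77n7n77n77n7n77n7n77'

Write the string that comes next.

n77n7n77n77n7n77n7n77n77n7n77n77n7

Each term (from the third on) is the previous term followed by the one before it: term 3 = n7·7 = n77.
So term 8 is n77n7n77n77n7n77n7n77·n77n7n77n77n7.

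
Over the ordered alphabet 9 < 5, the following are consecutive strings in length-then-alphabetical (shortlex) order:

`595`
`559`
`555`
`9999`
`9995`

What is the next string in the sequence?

Find the rightmost character of 9995 below 5, bump it to the next letter, and reset everything to its right to 9.

9959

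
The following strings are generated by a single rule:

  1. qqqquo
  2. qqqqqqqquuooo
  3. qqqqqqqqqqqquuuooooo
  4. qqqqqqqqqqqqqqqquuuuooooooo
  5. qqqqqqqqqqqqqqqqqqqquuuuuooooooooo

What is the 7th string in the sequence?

The n-th term is 4n q's then n u's then 2n-1 o's (n = 1, 2, …).
For term 7, n = 7, so the run lengths are 28, 7, 13.

qqqqqqqqqqqqqqqqqqqqqqqqqqqquuuuuuuooooooooooooo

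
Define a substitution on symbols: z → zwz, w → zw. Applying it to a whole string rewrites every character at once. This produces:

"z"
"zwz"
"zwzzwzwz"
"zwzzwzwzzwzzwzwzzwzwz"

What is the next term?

zwzzwzwzzwzzwzwzzwzwzzwzzwzwzzwzzwzwzzwzwzzwzzwzwzzwzwz

Applying the rule to each of the 21 symbols of zwzzwzwzzwzzwzwzzwzwz gives the pieces zwz zw zwz zwz zw zwz zw zwz zwz zw zwz zwz zw zwz zw zwz zwz zw zwz zw zwz, which concatenate to the answer.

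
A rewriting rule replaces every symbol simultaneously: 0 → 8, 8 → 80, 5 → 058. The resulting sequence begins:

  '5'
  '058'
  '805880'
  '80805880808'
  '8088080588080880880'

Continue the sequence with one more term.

φ(8088080588080880880) expands symbol-by-symbol to 80 8 80 80 8 80 8 058 80 80 8 80 8 80 80 8 80 80 8; joining the 19 pieces gives the next term.

80880808808058808088088080880808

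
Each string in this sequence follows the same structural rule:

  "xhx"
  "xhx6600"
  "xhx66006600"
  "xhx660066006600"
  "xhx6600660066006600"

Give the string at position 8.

xhx6600660066006600660066006600

The strings grow by a fixed suffix 6600 each time.
From xhx6600660066006600, 3 further steps: xhx6600660066006600 → xhx66006600660066006600 → xhx660066006600660066006600 → (answer).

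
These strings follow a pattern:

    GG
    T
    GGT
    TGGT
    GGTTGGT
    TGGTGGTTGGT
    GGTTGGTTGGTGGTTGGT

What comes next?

TGGTGGTTGGTGGTTGGTTGGTGGTTGGT

Each term (from the third on) is the two preceding terms concatenated in order: term 3 = GG·T = GGT.
Continuing: TGGTGGTTGGT · GGTTGGTTGGTGGTTGGT gives term 8.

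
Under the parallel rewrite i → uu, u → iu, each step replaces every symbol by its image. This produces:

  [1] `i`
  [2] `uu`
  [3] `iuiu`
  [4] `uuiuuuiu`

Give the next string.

Rewriting each symbol of uuiuuuiu: u→iu, u→iu, i→uu, u→iu, u→iu, u→iu, i→uu, u→iu, which concatenates to iu iu uu iu iu iu uu iu.

iuiuuuiuiuiuuuiu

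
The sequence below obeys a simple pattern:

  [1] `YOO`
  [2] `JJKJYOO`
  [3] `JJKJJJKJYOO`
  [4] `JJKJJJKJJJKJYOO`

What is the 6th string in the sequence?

JJKJJJKJJJKJJJKJJJKJYOO

The strings grow by a fixed prefix JJKJ each time.
From JJKJJJKJJJKJYOO, 2 further steps: JJKJJJKJJJKJYOO → JJKJJJKJJJKJJJKJYOO → (answer).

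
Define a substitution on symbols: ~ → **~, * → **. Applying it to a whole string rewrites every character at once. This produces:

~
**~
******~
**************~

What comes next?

Replace each of the 15 characters of **************~ in place — ** ** ** ** ** ** ** ** ** ** ** ** ** ** **~ — and concatenate.

******************************~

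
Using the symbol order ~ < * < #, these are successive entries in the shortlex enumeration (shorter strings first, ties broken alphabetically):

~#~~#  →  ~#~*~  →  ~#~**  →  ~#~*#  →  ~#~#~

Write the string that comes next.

~#~#*

Treat ~#~#~ as a base-3 numeral over the given alphabet and add one, carrying through any trailing #'s.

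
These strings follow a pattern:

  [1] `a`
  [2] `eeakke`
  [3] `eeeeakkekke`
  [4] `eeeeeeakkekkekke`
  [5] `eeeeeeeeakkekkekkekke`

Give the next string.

eeeeeeeeeeakkekkekkekkekke

Every step adds ee to the front and kke to the end of the previous string.
So the next term is ee·eeeeeeeeakkekkekkekke·kke.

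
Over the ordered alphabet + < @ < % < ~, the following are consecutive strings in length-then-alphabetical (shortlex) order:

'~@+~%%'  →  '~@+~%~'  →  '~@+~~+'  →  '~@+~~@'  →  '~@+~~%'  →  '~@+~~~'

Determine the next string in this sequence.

Find the rightmost character of ~@+~~~ below ~, bump it to the next letter, and reset everything to its right to +.

~@@+++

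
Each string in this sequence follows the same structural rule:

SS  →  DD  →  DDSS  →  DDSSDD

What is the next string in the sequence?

DDSSDDDDSS

This is a Fibonacci-style word recurrence s(k) = s(k−1)·s(k−2): e.g. DD·SS = DDSS.
Continuing: DDSSDD · DDSS gives term 5.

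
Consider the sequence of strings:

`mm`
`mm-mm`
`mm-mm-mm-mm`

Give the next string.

Each string is two copies of the previous one joined by '-'.
One more doubling of mm-mm-mm-mm gives the answer.

mm-mm-mm-mm-mm-mm-mm-mm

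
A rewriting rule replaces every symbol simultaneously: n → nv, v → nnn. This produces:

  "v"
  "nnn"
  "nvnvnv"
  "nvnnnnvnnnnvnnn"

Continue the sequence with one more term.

φ(nvnnnnvnnnnvnnn) expands symbol-by-symbol to nv nnn nv nv nv nv nnn nv nv nv nv nnn nv nv nv; joining the 15 pieces gives the next term.

nvnnnnvnvnvnvnnnnvnvnvnvnnnnvnvnv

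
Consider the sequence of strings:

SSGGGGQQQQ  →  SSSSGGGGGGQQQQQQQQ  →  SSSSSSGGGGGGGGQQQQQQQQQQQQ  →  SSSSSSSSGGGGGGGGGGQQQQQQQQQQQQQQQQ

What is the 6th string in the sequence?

Reading off run lengths: S runs 2, 4, 6, 8; G runs 4, 6, 8, 10; Q runs 4, 8, 12, 16 — each is linear in n (n = 1, 2, …).
For term 6, n = 6, so the run lengths are 12, 14, 24.

SSSSSSSSSSSSGGGGGGGGGGGGGGQQQQQQQQQQQQQQQQQQQQQQQQ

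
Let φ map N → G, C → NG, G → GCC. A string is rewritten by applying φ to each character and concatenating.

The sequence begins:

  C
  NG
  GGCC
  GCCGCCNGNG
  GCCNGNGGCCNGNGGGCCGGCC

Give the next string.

GCCNGNGGGCCGGCCGCCNGNGGGCCGGCCGCCGCCNGNGGCCGCCNGNG

Applying the rule to each of the 22 symbols of GCCNGNGGCCNGNGGGCCGGCC gives the pieces GCC NG NG G GCC G GCC GCC NG NG G GCC G GCC GCC GCC NG NG GCC GCC NG NG, which concatenate to the answer.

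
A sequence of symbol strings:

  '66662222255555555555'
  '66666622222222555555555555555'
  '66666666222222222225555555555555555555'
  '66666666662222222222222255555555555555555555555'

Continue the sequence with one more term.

66666666666622222222222222222555555555555555555555555555

Reading off run lengths: 6 runs 4, 6, 8, 10; 2 runs 5, 8, 11, 14; 5 runs 11, 15, 19, 23 — each is linear in n, where the shown terms are n = 2, 3, 4, 5.
Setting n = 6 gives 12, 17, 27 characters in each block.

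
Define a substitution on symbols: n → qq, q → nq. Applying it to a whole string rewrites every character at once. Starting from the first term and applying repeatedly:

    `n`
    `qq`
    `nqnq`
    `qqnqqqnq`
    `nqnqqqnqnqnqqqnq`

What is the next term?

φ(nqnqqqnqnqnqqqnq) expands symbol-by-symbol to qq nq qq nq nq nq qq nq qq nq qq nq nq nq qq nq; joining the 16 pieces gives the next term.

qqnqqqnqnqnqqqnqqqnqqqnqnqnqqqnq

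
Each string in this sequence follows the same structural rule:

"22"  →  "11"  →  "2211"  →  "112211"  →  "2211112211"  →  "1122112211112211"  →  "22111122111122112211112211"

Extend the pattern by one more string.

112211221111221122111122111122112211112211

From term 3 onward, concatenate the second-to-last term with the last: 22·11 = 2211, 11·2211 = 112211, …
So term 8 is 1122112211112211·22111122111122112211112211.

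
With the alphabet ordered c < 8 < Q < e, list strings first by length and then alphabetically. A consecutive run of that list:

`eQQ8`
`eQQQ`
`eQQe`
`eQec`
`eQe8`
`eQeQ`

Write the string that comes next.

eQee

Treat eQeQ as a base-4 numeral over the given alphabet and add one, carrying through any trailing e's.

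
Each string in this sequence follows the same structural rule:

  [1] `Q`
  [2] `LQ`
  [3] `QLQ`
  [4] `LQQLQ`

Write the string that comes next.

QLQLQQLQ

Each term (from the third on) is the two preceding terms concatenated in order: term 3 = Q·LQ = QLQ.
So term 5 is QLQ·LQQLQ.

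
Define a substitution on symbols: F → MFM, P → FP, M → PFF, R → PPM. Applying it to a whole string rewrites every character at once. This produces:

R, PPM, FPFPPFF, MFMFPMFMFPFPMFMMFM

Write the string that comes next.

PFFMFMPFFMFMFPPFFMFMPFFMFMFPMFMFPPFFMFMPFFPFFMFMPFF

Applying the rule to each of the 18 symbols of MFMFPMFMFPFPMFMMFM gives the pieces PFF MFM PFF MFM FP PFF MFM PFF MFM FP MFM FP PFF MFM PFF PFF MFM PFF, which concatenate to the answer.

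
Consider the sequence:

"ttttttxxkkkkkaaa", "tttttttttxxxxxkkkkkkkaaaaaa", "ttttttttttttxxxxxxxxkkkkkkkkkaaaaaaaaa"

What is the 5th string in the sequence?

ttttttttttttttttttxxxxxxxxxxxxxxkkkkkkkkkkkkkaaaaaaaaaaaaaaa

Term n consists of 3n+3 t's, followed by 3n-1 x's, followed by 2n+3 k's, followed by 3n a's (n = 1, 2, …).
Setting n = 5 gives 18, 14, 13, 15 characters in each block.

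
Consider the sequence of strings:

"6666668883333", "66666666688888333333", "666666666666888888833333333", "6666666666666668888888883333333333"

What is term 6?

The n-th term is 3n+3 6's then 2n+1 8's then 2n+2 3's (n = 1, 2, …).
Setting n = 6 gives 21, 13, 14 characters in each block.

666666666666666666666888888888888833333333333333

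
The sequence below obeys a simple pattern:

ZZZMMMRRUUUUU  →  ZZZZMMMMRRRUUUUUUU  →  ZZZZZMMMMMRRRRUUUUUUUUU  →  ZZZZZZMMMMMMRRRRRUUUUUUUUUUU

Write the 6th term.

Term n consists of n+1 Z's, followed by n+1 M's, followed by n R's, followed by 2n+1 U's, where the shown terms are n = 2, 3, 4, 5.
At n = 7 the blocks have lengths 8, 8, 7, 15.

ZZZZZZZZMMMMMMMMRRRRRRRUUUUUUUUUUUUUUU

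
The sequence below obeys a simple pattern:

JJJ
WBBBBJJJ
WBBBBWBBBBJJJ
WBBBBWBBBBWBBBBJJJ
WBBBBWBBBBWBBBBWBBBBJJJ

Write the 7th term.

Each term is the previous one with WBBBB prepended.
From WBBBBWBBBBWBBBBWBBBBJJJ, 2 further steps: WBBBBWBBBBWBBBBWBBBBJJJ → WBBBBWBBBBWBBBBWBBBBWBBBBJJJ → (answer).

WBBBBWBBBBWBBBBWBBBBWBBBBWBBBBJJJ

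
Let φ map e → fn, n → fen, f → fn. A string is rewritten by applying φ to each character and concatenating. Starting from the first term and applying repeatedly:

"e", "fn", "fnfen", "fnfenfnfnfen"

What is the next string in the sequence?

fnfenfnfnfenfnfenfnfenfnfnfen

Expanding fnfenfnfnfen: f→fn, n→fen, f→fn, e→fn, n→fen, f→fn, n→fen, f→fn, n→fen, f→fn, e→fn, n→fen. Concatenated: fn fen fn fn fen fn fen fn fen fn fn fen.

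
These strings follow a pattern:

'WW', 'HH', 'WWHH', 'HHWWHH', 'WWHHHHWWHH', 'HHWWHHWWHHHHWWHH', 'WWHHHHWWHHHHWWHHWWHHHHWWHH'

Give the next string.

Each term (from the third on) is the two preceding terms concatenated in order: term 3 = WW·HH = WWHH.
Continuing: HHWWHHWWHHHHWWHH · WWHHHHWWHHHHWWHHWWHHHHWWHH gives term 8.

HHWWHHWWHHHHWWHHWWHHHHWWHHHHWWHHWWHHHHWWHH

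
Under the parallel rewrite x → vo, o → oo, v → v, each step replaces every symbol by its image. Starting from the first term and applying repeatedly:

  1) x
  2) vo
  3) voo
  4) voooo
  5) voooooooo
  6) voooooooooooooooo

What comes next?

voooooooooooooooooooooooooooooooo

Replace each of the 17 characters of voooooooooooooooo in place — v oo oo oo oo oo oo oo oo oo oo oo oo oo oo oo oo — and concatenate.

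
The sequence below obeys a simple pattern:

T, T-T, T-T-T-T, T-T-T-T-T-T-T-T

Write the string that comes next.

Each string is two copies of the previous one joined by '-'.
So the next term is two copies of T-T-T-T-T-T-T-T with '-' between the halves.

T-T-T-T-T-T-T-T-T-T-T-T-T-T-T-T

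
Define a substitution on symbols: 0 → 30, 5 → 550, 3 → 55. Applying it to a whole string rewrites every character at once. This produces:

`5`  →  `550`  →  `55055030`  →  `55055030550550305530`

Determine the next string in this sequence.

Rewriting the 20 symbols of 55055030550550305530 one by one yields 550 550 30 550 550 30 55 30 550 550 30 550 550 30 55 30 550 550 55 30; concatenated:

55055030550550305530550550305505503055305505505530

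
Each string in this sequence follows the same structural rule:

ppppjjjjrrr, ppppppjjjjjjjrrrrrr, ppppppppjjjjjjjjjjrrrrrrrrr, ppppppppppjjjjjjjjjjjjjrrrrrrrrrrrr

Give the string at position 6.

ppppppppppppppjjjjjjjjjjjjjjjjjjjrrrrrrrrrrrrrrrrrr

Term n consists of 2n+2 p's, followed by 3n+1 j's, followed by 3n r's (n = 1, 2, …).
For term 6, n = 6, so the run lengths are 14, 19, 18.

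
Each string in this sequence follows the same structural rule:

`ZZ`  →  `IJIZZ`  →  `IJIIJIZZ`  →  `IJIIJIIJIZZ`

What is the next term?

IJIIJIIJIIJIZZ

The strings grow by a fixed prefix IJI each time.
One more step from IJIIJIIJIZZ gives the answer.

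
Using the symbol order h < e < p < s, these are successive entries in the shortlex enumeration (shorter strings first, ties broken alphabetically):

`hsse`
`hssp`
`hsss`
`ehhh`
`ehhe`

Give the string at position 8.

Continuing the enumeration 3 steps past ehhe: ehhe → ehhp → ehhs → (answer).

eheh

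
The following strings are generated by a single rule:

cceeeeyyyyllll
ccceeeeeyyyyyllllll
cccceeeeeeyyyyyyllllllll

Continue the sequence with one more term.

ccccceeeeeeeyyyyyyyllllllllll

Each string has the form c^{n} e^{n+2} y^{n+2} l^{2n}, where the shown terms are n = 2, 3, 4.
Setting n = 5 gives 5, 7, 7, 10 characters in each block.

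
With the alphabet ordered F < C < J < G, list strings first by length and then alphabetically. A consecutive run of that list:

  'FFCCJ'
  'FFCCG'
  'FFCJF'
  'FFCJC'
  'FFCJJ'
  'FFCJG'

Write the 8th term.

Continuing the enumeration 2 steps past FFCJG: FFCJG → FFCGF → (answer).

FFCGC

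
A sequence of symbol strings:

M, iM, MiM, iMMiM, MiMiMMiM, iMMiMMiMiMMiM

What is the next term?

MiMiMMiMiMMiMMiMiMMiM

This is a Fibonacci-style word recurrence s(k) = s(k−2)·s(k−1): e.g. M·iM = MiM.
Continuing: MiMiMMiM · iMMiMMiMiMMiM gives term 7.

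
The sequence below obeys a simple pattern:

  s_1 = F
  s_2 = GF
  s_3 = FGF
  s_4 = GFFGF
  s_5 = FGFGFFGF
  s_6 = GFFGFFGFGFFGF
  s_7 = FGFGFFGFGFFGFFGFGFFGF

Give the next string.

GFFGFFGFGFFGFFGFGFFGFGFFGFFGFGFFGF

Each term (from the third on) is the two preceding terms concatenated in order: term 3 = F·GF = FGF.
The next term joins GFFGFFGFGFFGF and FGFGFFGFGFFGFFGFGFFGF.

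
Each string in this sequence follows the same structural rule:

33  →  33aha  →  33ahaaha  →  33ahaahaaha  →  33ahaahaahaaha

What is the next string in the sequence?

The strings grow by a fixed suffix aha each time.
Applying this once more to 33ahaahaahaaha:

33ahaahaahaahaaha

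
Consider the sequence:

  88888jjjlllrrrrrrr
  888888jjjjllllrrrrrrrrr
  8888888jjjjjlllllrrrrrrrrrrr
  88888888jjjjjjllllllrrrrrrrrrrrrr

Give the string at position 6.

The n-th term is n+2 8's then n j's then n l's then 2n+1 r's, where the shown terms are n = 3, 4, 5, 6.
At n = 8 the blocks have lengths 10, 8, 8, 17.

8888888888jjjjjjjjllllllllrrrrrrrrrrrrrrrrr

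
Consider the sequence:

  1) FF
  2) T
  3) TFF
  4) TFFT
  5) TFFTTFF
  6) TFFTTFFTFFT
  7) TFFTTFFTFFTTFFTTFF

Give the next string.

TFFTTFFTFFTTFFTTFFTFFTTFFTFFT

This is a Fibonacci-style word recurrence s(k) = s(k−1)·s(k−2): e.g. T·FF = TFF.
Continuing: TFFTTFFTFFTTFFTTFF · TFFTTFFTFFT gives term 8.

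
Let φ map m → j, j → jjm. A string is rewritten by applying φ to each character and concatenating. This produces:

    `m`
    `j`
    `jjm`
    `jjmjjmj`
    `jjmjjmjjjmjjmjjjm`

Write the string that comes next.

Replace each of the 17 characters of jjmjjmjjjmjjmjjjm in place — jjm jjm j jjm jjm j jjm jjm jjm j jjm jjm j jjm jjm jjm j — and concatenate.

jjmjjmjjjmjjmjjjmjjmjjmjjjmjjmjjjmjjmjjmj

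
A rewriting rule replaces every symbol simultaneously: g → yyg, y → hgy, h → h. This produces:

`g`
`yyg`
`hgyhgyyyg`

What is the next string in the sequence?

hyyghgyhyyghgyhgyhgyyyg

Apply φ to hgyhgyyyg symbol by symbol: h→h, g→yyg, y→hgy, h→h, g→yyg, y→hgy, y→hgy, y→hgy, g→yyg; joined: h yyg hgy h yyg hgy hgy hgy yyg.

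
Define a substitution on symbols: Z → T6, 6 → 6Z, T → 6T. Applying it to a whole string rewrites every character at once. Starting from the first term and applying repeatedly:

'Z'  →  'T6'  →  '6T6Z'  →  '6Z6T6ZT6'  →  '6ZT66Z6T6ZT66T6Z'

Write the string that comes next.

Applying the rule to each of the 16 symbols of 6ZT66Z6T6ZT66T6Z gives the pieces 6Z T6 6T 6Z 6Z T6 6Z 6T 6Z T6 6T 6Z 6Z 6T 6Z T6, which concatenate to the answer.

6ZT66T6Z6ZT66Z6T6ZT66T6Z6Z6T6ZT6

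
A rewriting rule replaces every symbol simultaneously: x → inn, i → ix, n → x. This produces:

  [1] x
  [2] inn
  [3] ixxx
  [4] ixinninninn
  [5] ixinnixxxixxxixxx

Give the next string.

φ(ixinnixxxixxxixxx) expands symbol-by-symbol to ix inn ix x x ix inn inn inn ix inn inn inn ix inn inn inn; joining the 17 pieces gives the next term.

ixinnixxxixinninninnixinninninnixinninninn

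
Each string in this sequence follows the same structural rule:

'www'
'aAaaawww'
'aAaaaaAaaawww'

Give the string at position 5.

The strings grow by a fixed prefix aAaaa each time.
From aAaaaaAaaawww, 2 further steps: aAaaaaAaaawww → aAaaaaAaaaaAaaawww → (answer).

aAaaaaAaaaaAaaaaAaaawww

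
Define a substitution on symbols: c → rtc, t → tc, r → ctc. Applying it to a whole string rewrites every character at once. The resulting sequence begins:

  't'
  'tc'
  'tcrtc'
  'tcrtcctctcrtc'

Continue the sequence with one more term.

Replace each of the 13 characters of tcrtcctctcrtc in place — tc rtc ctc tc rtc rtc tc rtc tc rtc ctc tc rtc — and concatenate.

tcrtcctctcrtcrtctcrtctcrtcctctcrtc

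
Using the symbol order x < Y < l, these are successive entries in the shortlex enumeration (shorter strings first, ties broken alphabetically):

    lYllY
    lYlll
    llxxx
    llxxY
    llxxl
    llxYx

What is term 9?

Stepping forward 3 times from llxYx: llxYx → llxYY → llxYl, then the target.

llxlx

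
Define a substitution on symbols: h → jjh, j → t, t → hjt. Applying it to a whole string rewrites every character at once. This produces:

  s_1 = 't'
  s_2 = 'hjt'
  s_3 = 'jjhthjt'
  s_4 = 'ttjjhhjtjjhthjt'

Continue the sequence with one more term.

Rewriting the 15 symbols of ttjjhhjtjjhthjt one by one yields hjt hjt t t jjh jjh t hjt t t jjh hjt jjh t hjt; concatenated:

hjthjtttjjhjjhthjtttjjhhjtjjhthjt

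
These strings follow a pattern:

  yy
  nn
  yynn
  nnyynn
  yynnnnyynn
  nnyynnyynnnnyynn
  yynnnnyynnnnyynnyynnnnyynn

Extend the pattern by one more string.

Each term (from the third on) is the two preceding terms concatenated in order: term 3 = yy·nn = yynn.
So term 8 is nnyynnyynnnnyynn·yynnnnyynnnnyynnyynnnnyynn.

nnyynnyynnnnyynnyynnnnyynnnnyynnyynnnnyynn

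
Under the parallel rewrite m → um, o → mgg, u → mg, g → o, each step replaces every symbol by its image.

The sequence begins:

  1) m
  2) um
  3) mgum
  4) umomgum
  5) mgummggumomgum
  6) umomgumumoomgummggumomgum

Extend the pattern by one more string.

mgummggumomgummgummggmggumomgumumoomgummggumomgum

φ(umomgumumoomgummggumomgum) expands symbol-by-symbol to mg um mgg um o mg um mg um mgg mgg um o mg um um o o mg um mgg um o mg um; joining the 25 pieces gives the next term.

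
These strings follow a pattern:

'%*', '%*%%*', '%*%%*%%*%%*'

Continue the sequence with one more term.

Every step duplicates the string with '%' between the halves.
Doubling %*%%*%%*%%* with '%' between the halves:

%*%%*%%*%%*%%*%%*%%*%%*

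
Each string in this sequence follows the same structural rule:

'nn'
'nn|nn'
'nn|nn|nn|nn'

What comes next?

nn|nn|nn|nn|nn|nn|nn|nn

s(k+1) = s(k)·|·s(k) — each term doubles the last with '|' between the halves.
One more doubling of nn|nn|nn|nn gives the answer.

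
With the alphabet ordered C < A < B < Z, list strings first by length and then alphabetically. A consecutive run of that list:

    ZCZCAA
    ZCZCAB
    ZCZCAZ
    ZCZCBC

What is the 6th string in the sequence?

Advancing 2 positions from ZCZCBC through ZCZCBC → ZCZCBA reaches term 6.

ZCZCBB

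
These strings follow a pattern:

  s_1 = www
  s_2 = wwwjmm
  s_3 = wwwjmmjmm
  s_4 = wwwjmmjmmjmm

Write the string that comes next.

wwwjmmjmmjmmjmm

Each term is the previous one with jmm appended.
One more step from wwwjmmjmmjmm gives the answer.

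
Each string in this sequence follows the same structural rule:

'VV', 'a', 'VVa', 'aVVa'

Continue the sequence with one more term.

Each term (from the third on) is the two preceding terms concatenated in order: term 3 = VV·a = VVa.
The next term joins VVa and aVVa.

VVaaVVa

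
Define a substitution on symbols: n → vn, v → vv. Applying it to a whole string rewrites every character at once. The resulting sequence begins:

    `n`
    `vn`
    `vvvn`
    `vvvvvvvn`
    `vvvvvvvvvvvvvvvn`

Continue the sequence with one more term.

vvvvvvvvvvvvvvvvvvvvvvvvvvvvvvvn

Applying the rule to each of the 16 symbols of vvvvvvvvvvvvvvvn gives the pieces vv vv vv vv vv vv vv vv vv vv vv vv vv vv vv vn, which concatenate to the answer.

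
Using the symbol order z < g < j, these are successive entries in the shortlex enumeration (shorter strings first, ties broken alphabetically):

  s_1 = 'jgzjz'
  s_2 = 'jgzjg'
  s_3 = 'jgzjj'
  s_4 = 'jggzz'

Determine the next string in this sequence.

The successor of jggzz increments the rightmost position that isn't already j and resets every position after it to z.

jggzg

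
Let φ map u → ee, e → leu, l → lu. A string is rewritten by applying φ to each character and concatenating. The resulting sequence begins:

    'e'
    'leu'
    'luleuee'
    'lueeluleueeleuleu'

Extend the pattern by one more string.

Rewriting the 17 symbols of lueeluleueeleuleu one by one yields lu ee leu leu lu ee lu leu ee leu leu lu leu ee lu leu ee; concatenated:

lueeleuleulueeluleueeleuleululeueeluleuee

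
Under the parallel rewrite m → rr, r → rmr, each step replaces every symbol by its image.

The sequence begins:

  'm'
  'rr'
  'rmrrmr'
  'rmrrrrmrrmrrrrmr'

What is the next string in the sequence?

Replace each of the 16 characters of rmrrrrmrrmrrrrmr in place — rmr rr rmr rmr rmr rmr rr rmr rmr rr rmr rmr rmr rmr rr rmr — and concatenate.

rmrrrrmrrmrrmrrmrrrrmrrmrrrrmrrmrrmrrmrrrrmr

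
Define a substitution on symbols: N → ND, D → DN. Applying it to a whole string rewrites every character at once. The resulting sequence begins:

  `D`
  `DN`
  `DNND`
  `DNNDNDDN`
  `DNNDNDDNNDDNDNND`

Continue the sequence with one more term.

Applying the rule to each of the 16 symbols of DNNDNDDNNDDNDNND gives the pieces DN ND ND DN ND DN DN ND ND DN DN ND DN ND ND DN, which concatenate to the answer.

DNNDNDDNNDDNDNNDNDDNDNNDDNNDNDDN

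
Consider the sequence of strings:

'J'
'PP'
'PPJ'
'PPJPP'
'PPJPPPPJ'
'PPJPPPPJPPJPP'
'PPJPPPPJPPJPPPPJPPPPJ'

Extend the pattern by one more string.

This is a Fibonacci-style word recurrence s(k) = s(k−1)·s(k−2): e.g. PP·J = PPJ.
Continuing: PPJPPPPJPPJPPPPJPPPPJ · PPJPPPPJPPJPP gives term 8.

PPJPPPPJPPJPPPPJPPPPJPPJPPPPJPPJPP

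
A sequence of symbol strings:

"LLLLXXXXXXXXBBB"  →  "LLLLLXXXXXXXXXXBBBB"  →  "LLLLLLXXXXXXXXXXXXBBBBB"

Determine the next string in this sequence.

LLLLLLLXXXXXXXXXXXXXXBBBBBB

Reading off run lengths: L runs 4, 5, 6; X runs 8, 10, 12; B runs 3, 4, 5 — each is linear in n, where the shown terms are n = 3, 4, 5.
Setting n = 6 gives 7, 14, 6 characters in each block.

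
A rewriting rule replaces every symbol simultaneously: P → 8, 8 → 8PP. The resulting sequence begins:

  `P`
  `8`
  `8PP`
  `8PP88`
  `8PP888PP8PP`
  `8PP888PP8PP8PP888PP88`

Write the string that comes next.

Rewriting the 21 symbols of 8PP888PP8PP8PP888PP88 one by one yields 8PP 8 8 8PP 8PP 8PP 8 8 8PP 8 8 8PP 8 8 8PP 8PP 8PP 8 8 8PP 8PP; concatenated:

8PP888PP8PP8PP888PP888PP888PP8PP8PP888PP8PP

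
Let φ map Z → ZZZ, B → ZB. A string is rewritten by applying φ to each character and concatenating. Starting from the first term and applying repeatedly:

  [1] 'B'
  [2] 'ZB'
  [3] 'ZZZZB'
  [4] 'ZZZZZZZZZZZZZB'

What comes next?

Applying the rule to each of the 14 symbols of ZZZZZZZZZZZZZB gives the pieces ZZZ ZZZ ZZZ ZZZ ZZZ ZZZ ZZZ ZZZ ZZZ ZZZ ZZZ ZZZ ZZZ ZB, which concatenate to the answer.

ZZZZZZZZZZZZZZZZZZZZZZZZZZZZZZZZZZZZZZZZB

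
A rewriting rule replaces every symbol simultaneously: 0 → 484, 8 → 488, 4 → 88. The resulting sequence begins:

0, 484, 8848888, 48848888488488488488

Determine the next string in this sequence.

884884888848848848848888488488884884888848848888488488

Replace each of the 20 characters of 48848888488488488488 in place — 88 488 488 88 488 488 488 488 88 488 488 88 488 488 88 488 488 88 488 488 — and concatenate.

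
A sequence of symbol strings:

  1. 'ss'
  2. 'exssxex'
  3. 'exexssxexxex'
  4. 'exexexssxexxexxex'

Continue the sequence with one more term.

s(k+1) = ex·s(k)·xex, so each term gains ex as a prefix and xex as a suffix.
Applying this once more to exexexssxexxexxex:

exexexexssxexxexxexxex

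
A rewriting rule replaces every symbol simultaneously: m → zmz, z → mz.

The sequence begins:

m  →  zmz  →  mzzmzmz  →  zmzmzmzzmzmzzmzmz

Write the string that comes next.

mzzmzmzzmzmzzmzmzmzzmzmzzmzmzmzzmzmzzmzmz

φ(zmzmzmzzmzmzzmzmz) expands symbol-by-symbol to mz zmz mz zmz mz zmz mz mz zmz mz zmz mz mz zmz mz zmz mz; joining the 17 pieces gives the next term.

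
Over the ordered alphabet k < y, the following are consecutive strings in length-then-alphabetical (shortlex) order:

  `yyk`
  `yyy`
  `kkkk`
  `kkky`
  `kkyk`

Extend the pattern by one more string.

kkyy

Find the rightmost character of kkyk below y, bump it to the next letter, and reset everything to its right to k.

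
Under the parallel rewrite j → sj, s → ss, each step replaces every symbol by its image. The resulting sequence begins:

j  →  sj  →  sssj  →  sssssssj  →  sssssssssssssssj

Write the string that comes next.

Applying the rule to each of the 16 symbols of sssssssssssssssj gives the pieces ss ss ss ss ss ss ss ss ss ss ss ss ss ss ss sj, which concatenate to the answer.

sssssssssssssssssssssssssssssssj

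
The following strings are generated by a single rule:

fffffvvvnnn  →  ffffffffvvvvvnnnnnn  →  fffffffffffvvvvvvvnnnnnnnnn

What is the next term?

ffffffffffffffvvvvvvvvvnnnnnnnnnnnn

Term n consists of 3n+2 f's, followed by 2n+1 v's, followed by 3n n's (n = 1, 2, …).
Setting n = 4 gives 14, 9, 12 characters in each block.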